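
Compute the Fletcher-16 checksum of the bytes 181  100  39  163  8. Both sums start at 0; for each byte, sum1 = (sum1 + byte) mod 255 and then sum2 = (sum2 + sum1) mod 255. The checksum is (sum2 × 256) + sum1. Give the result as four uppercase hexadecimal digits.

Running sums (mod 255):
  after byte 0 (181): sum1=181, sum2=181
  after byte 1 (100): sum1=26, sum2=207
  after byte 2 (39): sum1=65, sum2=17
  after byte 3 (163): sum1=228, sum2=245
  after byte 4 (8): sum1=236, sum2=226
Checksum = sum2·256 + sum1 = 226·256 + 236 = 58092 = 0xE2EC.

E2EC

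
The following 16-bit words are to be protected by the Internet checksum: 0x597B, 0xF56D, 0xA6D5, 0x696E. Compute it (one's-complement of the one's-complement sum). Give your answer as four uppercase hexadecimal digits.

A0D2

One's-complement addition (fold any carry out of bit 15 back into bit 0):
  0x597B + 0xF56D = 0x14EE8 → wrap carry → 0x4EE9
  0x4EE9 + 0xA6D5 = 0x0F5BE
  0xF5BE + 0x696E = 0x15F2C → wrap carry → 0x5F2D
One's-complement sum = 0x5F2D.
Checksum = ~0x5F2D & 0xFFFF = 0xA0D2.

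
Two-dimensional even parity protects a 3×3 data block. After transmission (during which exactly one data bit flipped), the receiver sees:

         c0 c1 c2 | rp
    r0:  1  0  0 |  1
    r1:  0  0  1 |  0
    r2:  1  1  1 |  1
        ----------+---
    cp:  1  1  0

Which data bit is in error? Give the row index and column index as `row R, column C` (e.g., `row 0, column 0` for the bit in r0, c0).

Recompute each row's even parity and compare to rp:
  r0: data parity 1, sent rp 1 → ok
  r1: data parity 1, sent rp 0 → mismatch
  r2: data parity 1, sent rp 1 → ok
Recompute each column's even parity and compare to cp:
  c0: data parity 0, sent cp 1 → mismatch
  c1: data parity 1, sent cp 1 → ok
  c2: data parity 0, sent cp 0 → ok
Exactly one row (r1) and one column (c0) fail → the flipped bit is at their intersection.

row 1, column 0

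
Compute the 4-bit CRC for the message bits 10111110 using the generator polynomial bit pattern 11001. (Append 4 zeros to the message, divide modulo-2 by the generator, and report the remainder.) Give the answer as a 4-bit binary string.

Append 4 zeros: 101111100000. Divide by 11001 (XOR where the leading bit is 1):
  pos 0: 10111 XOR 11001 = 01110
  pos 1: 11101 XOR 11001 = 00100
  pos 3: 10010 XOR 11001 = 01011
  pos 4: 10110 XOR 11001 = 01111
  pos 5: 11110 XOR 11001 = 00111
  pos 7: 11100 XOR 11001 = 00101
Remainder (last 4 bits) = 0101. This is the CRC / FCS.

0101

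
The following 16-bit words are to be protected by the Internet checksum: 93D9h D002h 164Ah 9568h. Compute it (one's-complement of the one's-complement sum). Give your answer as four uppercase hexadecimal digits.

F070

One's-complement addition (fold any carry out of bit 15 back into bit 0):
  0x93D9 + 0xD002 = 0x163DB → wrap carry → 0x63DC
  0x63DC + 0x164A = 0x07A26
  0x7A26 + 0x9568 = 0x10F8E → wrap carry → 0x0F8F
One's-complement sum = 0x0F8F.
Checksum = ~0x0F8F & 0xFFFF = 0xF070.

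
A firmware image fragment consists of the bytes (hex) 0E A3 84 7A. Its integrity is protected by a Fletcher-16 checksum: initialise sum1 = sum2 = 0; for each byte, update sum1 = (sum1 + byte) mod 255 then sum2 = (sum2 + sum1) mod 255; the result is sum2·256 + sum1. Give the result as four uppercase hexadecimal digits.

A6B0

Running sums (mod 255):
  after byte 0 (0E): sum1=14, sum2=14
  after byte 1 (A3): sum1=177, sum2=191
  after byte 2 (84): sum1=54, sum2=245
  after byte 3 (7A): sum1=176, sum2=166
Checksum = sum2·256 + sum1 = 166·256 + 176 = 42672 = 0xA6B0.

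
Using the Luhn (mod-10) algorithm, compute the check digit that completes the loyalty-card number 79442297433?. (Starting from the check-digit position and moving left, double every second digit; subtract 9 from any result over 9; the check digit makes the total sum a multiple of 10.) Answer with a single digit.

5

Partial digits right→left: 3 3 4 7 9 2 2 4 4 9 7
Double every second digit counting from the check-digit position (so the 1st, 3rd, 5th, ... of the partial from the right).
  doubled (with −9 where >9): 6 8 9 4 8 5 → sum 40
  kept as-is: 3 7 2 4 9 → sum 25
Total = 40 + 25 = 65.
Check digit = (10 − (65 mod 10)) mod 10 = 5.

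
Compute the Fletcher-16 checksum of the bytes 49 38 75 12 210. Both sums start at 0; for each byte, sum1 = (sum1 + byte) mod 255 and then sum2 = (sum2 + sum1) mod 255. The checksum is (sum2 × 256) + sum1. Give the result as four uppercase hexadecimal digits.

5B81

Running sums (mod 255):
  after byte 0 (49): sum1=49, sum2=49
  after byte 1 (38): sum1=87, sum2=136
  after byte 2 (75): sum1=162, sum2=43
  after byte 3 (12): sum1=174, sum2=217
  after byte 4 (210): sum1=129, sum2=91
Checksum = sum2·256 + sum1 = 91·256 + 129 = 23425 = 0x5B81.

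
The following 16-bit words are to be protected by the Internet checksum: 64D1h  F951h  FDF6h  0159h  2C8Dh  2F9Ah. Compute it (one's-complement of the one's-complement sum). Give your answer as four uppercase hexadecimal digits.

One's-complement addition (fold any carry out of bit 15 back into bit 0):
  0x64D1 + 0xF951 = 0x15E22 → wrap carry → 0x5E23
  0x5E23 + 0xFDF6 = 0x15C19 → wrap carry → 0x5C1A
  0x5C1A + 0x0159 = 0x05D73
  0x5D73 + 0x2C8D = 0x08A00
  0x8A00 + 0x2F9A = 0x0B99A
One's-complement sum = 0xB99A.
Checksum = ~0xB99A & 0xFFFF = 0x4665.

4665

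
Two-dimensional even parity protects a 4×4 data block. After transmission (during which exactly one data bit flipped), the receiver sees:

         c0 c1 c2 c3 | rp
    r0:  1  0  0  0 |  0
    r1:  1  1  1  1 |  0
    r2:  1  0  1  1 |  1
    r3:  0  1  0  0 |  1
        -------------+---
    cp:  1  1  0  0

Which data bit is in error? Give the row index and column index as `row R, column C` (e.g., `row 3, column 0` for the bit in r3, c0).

row 0, column 1

Recompute each row's even parity and compare to rp:
  r0: data parity 1, sent rp 0 → mismatch
  r1: data parity 0, sent rp 0 → ok
  r2: data parity 1, sent rp 1 → ok
  r3: data parity 1, sent rp 1 → ok
Recompute each column's even parity and compare to cp:
  c0: data parity 1, sent cp 1 → ok
  c1: data parity 0, sent cp 1 → mismatch
  c2: data parity 0, sent cp 0 → ok
  c3: data parity 0, sent cp 0 → ok
Exactly one row (r0) and one column (c1) fail → the flipped bit is at their intersection.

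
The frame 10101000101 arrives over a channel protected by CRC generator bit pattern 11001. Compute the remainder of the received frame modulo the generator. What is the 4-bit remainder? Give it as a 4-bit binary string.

1110

Modulo-2 division of 10101000101 by 11001:
  pos 0: 10101 XOR 11001 = 01100
  pos 1: 11000 XOR 11001 = 00001
  pos 5: 10010 XOR 11001 = 01011
  pos 6: 10111 XOR 11001 = 01110
Remainder = 1110 (nonzero — an error is detected).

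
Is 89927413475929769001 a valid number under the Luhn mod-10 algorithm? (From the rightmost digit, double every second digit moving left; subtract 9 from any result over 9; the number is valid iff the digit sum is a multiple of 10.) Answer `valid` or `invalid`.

valid

From the right, keep odd positions and double even positions (subtract 9 from any doubled value over 9):
  doubled (positions 2,4,...): 0 9 5 4 1 8 2 5 9 7 → sum 50
  kept (positions 1,3,...): 1 0 6 9 9 7 3 4 2 9 → sum 50
Total = 100.
100 mod 10 = 0, so the number is valid.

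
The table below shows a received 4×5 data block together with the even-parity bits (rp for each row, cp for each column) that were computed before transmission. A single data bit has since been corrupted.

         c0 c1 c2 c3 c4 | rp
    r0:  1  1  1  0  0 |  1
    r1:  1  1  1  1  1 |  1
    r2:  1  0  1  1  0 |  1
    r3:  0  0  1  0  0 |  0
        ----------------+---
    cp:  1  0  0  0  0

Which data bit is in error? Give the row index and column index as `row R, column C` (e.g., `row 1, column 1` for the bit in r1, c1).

row 3, column 4

Recompute each row's even parity and compare to rp:
  r0: data parity 1, sent rp 1 → ok
  r1: data parity 1, sent rp 1 → ok
  r2: data parity 1, sent rp 1 → ok
  r3: data parity 1, sent rp 0 → mismatch
Recompute each column's even parity and compare to cp:
  c0: data parity 1, sent cp 1 → ok
  c1: data parity 0, sent cp 0 → ok
  c2: data parity 0, sent cp 0 → ok
  c3: data parity 0, sent cp 0 → ok
  c4: data parity 1, sent cp 0 → mismatch
Exactly one row (r3) and one column (c4) fail → the flipped bit is at their intersection.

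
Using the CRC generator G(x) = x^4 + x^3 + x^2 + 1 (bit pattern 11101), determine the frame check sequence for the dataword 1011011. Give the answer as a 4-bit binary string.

Append 4 zeros: 10110110000. Divide by 11101 (XOR where the leading bit is 1):
  pos 0: 10110 XOR 11101 = 01011
  pos 1: 10111 XOR 11101 = 01010
  pos 2: 10101 XOR 11101 = 01000
  pos 3: 10000 XOR 11101 = 01101
  pos 4: 11010 XOR 11101 = 00111
  pos 6: 11100 XOR 11101 = 00001
Remainder (last 4 bits) = 0001. This is the CRC / FCS.

0001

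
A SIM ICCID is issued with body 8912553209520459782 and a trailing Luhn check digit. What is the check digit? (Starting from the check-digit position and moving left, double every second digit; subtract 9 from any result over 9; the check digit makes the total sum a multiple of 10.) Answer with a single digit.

Partial digits right→left: 2 8 7 9 5 4 0 2 5 9 0 2 3 5 5 2 1 9 8
Double every second digit counting from the check-digit position (so the 1st, 3rd, 5th, ... of the partial from the right).
  doubled (with −9 where >9): 4 5 1 0 1 0 6 1 2 7 → sum 27
  kept as-is: 8 9 4 2 9 2 5 2 9 → sum 50
Total = 27 + 50 = 77.
Check digit = (10 − (77 mod 10)) mod 10 = 3.

3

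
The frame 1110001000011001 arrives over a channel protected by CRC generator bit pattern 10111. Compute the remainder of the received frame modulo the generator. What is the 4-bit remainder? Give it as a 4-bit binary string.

0010

Modulo-2 division of 1110001000011001 by 10111:
  pos 0: 11100 XOR 10111 = 01011
  pos 1: 10110 XOR 10111 = 00001
  pos 5: 11000 XOR 10111 = 01111
  pos 6: 11110 XOR 10111 = 01001
  pos 7: 10011 XOR 10111 = 00100
  pos 9: 10010 XOR 10111 = 00101
  pos 11: 10101 XOR 10111 = 00010
Remainder = 0010 (nonzero — an error is detected).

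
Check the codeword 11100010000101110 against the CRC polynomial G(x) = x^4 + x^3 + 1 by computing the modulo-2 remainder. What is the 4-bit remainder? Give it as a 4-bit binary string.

0000

Modulo-2 division of 11100010000101110 by 11001:
  pos 0: 11100 XOR 11001 = 00101
  pos 2: 10101 XOR 11001 = 01100
  pos 3: 11000 XOR 11001 = 00001
  pos 7: 10001 XOR 11001 = 01000
  pos 8: 10000 XOR 11001 = 01001
  pos 9: 10011 XOR 11001 = 01010
  pos 10: 10101 XOR 11001 = 01100
  pos 11: 11001 XOR 11001 = 00000
Remainder = 0000 (zero — the frame passes the CRC check).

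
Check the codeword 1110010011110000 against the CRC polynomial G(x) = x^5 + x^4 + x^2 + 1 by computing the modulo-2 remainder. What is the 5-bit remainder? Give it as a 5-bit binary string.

00000

Modulo-2 division of 1110010011110000 by 110101:
  pos 0: 111001 XOR 110101 = 001100
  pos 2: 110000 XOR 110101 = 000101
  pos 5: 101111 XOR 110101 = 011010
  pos 6: 110101 XOR 110101 = 000000
Remainder = 00000 (zero — the frame passes the CRC check).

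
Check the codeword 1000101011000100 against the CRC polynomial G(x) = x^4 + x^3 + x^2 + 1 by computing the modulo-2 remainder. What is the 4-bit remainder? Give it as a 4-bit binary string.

0000

Modulo-2 division of 1000101011000100 by 11101:
  pos 0: 10001 XOR 11101 = 01100
  pos 1: 11000 XOR 11101 = 00101
  pos 3: 10110 XOR 11101 = 01011
  pos 4: 10111 XOR 11101 = 01010
  pos 5: 10101 XOR 11101 = 01000
  pos 6: 10000 XOR 11101 = 01101
  pos 7: 11010 XOR 11101 = 00111
  pos 9: 11101 XOR 11101 = 00000
Remainder = 0000 (zero — the frame passes the CRC check).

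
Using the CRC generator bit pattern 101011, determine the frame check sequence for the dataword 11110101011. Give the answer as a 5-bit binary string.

Append 5 zeros: 1111010101100000. Divide by 101011 (XOR where the leading bit is 1):
  pos 0: 111101 XOR 101011 = 010110
  pos 1: 101100 XOR 101011 = 000111
  pos 4: 111101 XOR 101011 = 010110
  pos 5: 101101 XOR 101011 = 000110
  pos 8: 110000 XOR 101011 = 011011
  pos 9: 110110 XOR 101011 = 011101
  pos 10: 111010 XOR 101011 = 010001
Remainder (last 5 bits) = 10001. This is the CRC / FCS.

10001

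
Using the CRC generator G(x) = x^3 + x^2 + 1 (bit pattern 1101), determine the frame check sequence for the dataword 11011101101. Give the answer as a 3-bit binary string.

110

Append 3 zeros: 11011101101000. Divide by 1101 (XOR where the leading bit is 1):
  pos 0: 1101 XOR 1101 = 0000
  pos 4: 1101 XOR 1101 = 0000
  pos 8: 1010 XOR 1101 = 0111
  pos 9: 1110 XOR 1101 = 0011
Remainder (last 3 bits) = 110. This is the CRC / FCS.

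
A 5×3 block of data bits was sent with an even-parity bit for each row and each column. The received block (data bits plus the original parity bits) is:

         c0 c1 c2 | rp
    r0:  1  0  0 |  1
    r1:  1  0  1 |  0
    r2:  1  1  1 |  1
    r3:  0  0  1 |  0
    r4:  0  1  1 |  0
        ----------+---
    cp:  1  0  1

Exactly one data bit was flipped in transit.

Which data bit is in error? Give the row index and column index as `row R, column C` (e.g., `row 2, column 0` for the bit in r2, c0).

row 3, column 2

Recompute each row's even parity and compare to rp:
  r0: data parity 1, sent rp 1 → ok
  r1: data parity 0, sent rp 0 → ok
  r2: data parity 1, sent rp 1 → ok
  r3: data parity 1, sent rp 0 → mismatch
  r4: data parity 0, sent rp 0 → ok
Recompute each column's even parity and compare to cp:
  c0: data parity 1, sent cp 1 → ok
  c1: data parity 0, sent cp 0 → ok
  c2: data parity 0, sent cp 1 → mismatch
Exactly one row (r3) and one column (c2) fail → the flipped bit is at their intersection.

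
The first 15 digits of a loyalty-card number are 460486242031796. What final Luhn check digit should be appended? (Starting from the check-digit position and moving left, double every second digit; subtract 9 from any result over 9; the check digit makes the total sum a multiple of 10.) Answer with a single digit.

3

Partial digits right→left: 6 9 7 1 3 0 2 4 2 6 8 4 0 6 4
Double every second digit counting from the check-digit position (so the 1st, 3rd, 5th, ... of the partial from the right).
  doubled (with −9 where >9): 3 5 6 4 4 7 0 8 → sum 37
  kept as-is: 9 1 0 4 6 4 6 → sum 30
Total = 37 + 30 = 67.
Check digit = (10 − (67 mod 10)) mod 10 = 3.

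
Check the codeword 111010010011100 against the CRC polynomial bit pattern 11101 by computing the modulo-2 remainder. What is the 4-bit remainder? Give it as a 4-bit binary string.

0000

Modulo-2 division of 111010010011100 by 11101:
  pos 0: 11101 XOR 11101 = 00000
  pos 7: 10011 XOR 11101 = 01110
  pos 8: 11101 XOR 11101 = 00000
Remainder = 0000 (zero — the frame passes the CRC check).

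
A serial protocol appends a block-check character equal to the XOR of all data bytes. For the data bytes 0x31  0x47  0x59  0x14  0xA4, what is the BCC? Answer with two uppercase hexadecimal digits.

9F

XOR the bytes together:
  start with 0x31
  0x31 ⊕ 0x47 = 0x76
  0x76 ⊕ 0x59 = 0x2F
  0x2F ⊕ 0x14 = 0x3B
  0x3B ⊕ 0xA4 = 0x9F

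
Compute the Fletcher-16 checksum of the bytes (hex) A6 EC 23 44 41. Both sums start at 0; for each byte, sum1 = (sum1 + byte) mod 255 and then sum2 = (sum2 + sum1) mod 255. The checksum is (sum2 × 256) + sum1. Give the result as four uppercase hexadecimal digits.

Running sums (mod 255):
  after byte 0 (A6): sum1=166, sum2=166
  after byte 1 (EC): sum1=147, sum2=58
  after byte 2 (23): sum1=182, sum2=240
  after byte 3 (44): sum1=250, sum2=235
  after byte 4 (41): sum1=60, sum2=40
Checksum = sum2·256 + sum1 = 40·256 + 60 = 10300 = 0x283C.

283C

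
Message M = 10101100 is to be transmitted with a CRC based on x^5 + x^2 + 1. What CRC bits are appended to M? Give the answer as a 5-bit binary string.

00110

Append 5 zeros: 1010110000000. Divide by 100101 (XOR where the leading bit is 1):
  pos 0: 101011 XOR 100101 = 001110
  pos 2: 111000 XOR 100101 = 011101
  pos 3: 111010 XOR 100101 = 011111
  pos 4: 111110 XOR 100101 = 011011
  pos 5: 110110 XOR 100101 = 010011
  pos 6: 100110 XOR 100101 = 000011
Remainder (last 5 bits) = 00110. This is the CRC / FCS.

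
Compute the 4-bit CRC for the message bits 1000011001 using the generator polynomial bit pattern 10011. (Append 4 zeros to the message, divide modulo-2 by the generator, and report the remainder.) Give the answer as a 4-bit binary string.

0000

Append 4 zeros: 10000110010000. Divide by 10011 (XOR where the leading bit is 1):
  pos 0: 10000 XOR 10011 = 00011
  pos 3: 11110 XOR 10011 = 01101
  pos 4: 11010 XOR 10011 = 01001
  pos 5: 10011 XOR 10011 = 00000
Remainder (last 4 bits) = 0000. This is the CRC / FCS.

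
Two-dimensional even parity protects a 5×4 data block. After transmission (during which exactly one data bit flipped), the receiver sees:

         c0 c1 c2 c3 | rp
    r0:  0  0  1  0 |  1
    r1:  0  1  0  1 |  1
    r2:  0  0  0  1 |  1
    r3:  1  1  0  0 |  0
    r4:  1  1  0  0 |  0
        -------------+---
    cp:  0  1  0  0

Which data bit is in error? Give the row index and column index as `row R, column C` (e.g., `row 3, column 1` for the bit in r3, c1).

row 1, column 2

Recompute each row's even parity and compare to rp:
  r0: data parity 1, sent rp 1 → ok
  r1: data parity 0, sent rp 1 → mismatch
  r2: data parity 1, sent rp 1 → ok
  r3: data parity 0, sent rp 0 → ok
  r4: data parity 0, sent rp 0 → ok
Recompute each column's even parity and compare to cp:
  c0: data parity 0, sent cp 0 → ok
  c1: data parity 1, sent cp 1 → ok
  c2: data parity 1, sent cp 0 → mismatch
  c3: data parity 0, sent cp 0 → ok
Exactly one row (r1) and one column (c2) fail → the flipped bit is at their intersection.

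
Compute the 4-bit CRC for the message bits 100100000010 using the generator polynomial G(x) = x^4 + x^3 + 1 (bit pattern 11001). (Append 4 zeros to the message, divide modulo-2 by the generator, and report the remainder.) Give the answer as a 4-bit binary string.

Append 4 zeros: 1001000000100000. Divide by 11001 (XOR where the leading bit is 1):
  pos 0: 10010 XOR 11001 = 01011
  pos 1: 10110 XOR 11001 = 01111
  pos 2: 11110 XOR 11001 = 00111
  pos 4: 11100 XOR 11001 = 00101
  pos 6: 10101 XOR 11001 = 01100
  pos 7: 11000 XOR 11001 = 00001
  pos 11: 10000 XOR 11001 = 01001
Remainder (last 4 bits) = 1001. This is the CRC / FCS.

1001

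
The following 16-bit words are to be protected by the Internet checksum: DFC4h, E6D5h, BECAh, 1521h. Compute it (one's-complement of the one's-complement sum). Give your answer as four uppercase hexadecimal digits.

6579

One's-complement addition (fold any carry out of bit 15 back into bit 0):
  0xDFC4 + 0xE6D5 = 0x1C699 → wrap carry → 0xC69A
  0xC69A + 0xBECA = 0x18564 → wrap carry → 0x8565
  0x8565 + 0x1521 = 0x09A86
One's-complement sum = 0x9A86.
Checksum = ~0x9A86 & 0xFFFF = 0x6579.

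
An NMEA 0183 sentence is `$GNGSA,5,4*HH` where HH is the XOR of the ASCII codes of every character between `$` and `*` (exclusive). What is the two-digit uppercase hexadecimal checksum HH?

XOR the ASCII codes of the payload characters:
  'G' = 0x47 → acc = 0x47
  'N' = 0x4E → acc = 0x09
  'G' = 0x47 → acc = 0x4E
  'S' = 0x53 → acc = 0x1D
  'A' = 0x41 → acc = 0x5C
  ',' = 0x2C → acc = 0x70
  '5' = 0x35 → acc = 0x45
  ',' = 0x2C → acc = 0x69
  '4' = 0x34 → acc = 0x5D
Checksum = 0x5D.

5D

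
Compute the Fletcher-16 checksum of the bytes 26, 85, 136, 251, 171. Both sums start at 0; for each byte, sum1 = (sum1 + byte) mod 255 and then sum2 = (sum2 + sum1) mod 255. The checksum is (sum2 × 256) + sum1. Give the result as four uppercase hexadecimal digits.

159F

Running sums (mod 255):
  after byte 0 (26): sum1=26, sum2=26
  after byte 1 (85): sum1=111, sum2=137
  after byte 2 (136): sum1=247, sum2=129
  after byte 3 (251): sum1=243, sum2=117
  after byte 4 (171): sum1=159, sum2=21
Checksum = sum2·256 + sum1 = 21·256 + 159 = 5535 = 0x159F.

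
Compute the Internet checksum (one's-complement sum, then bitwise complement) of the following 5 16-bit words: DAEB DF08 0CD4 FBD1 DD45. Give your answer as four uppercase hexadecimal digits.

One's-complement addition (fold any carry out of bit 15 back into bit 0):
  0xDAEB + 0xDF08 = 0x1B9F3 → wrap carry → 0xB9F4
  0xB9F4 + 0x0CD4 = 0x0C6C8
  0xC6C8 + 0xFBD1 = 0x1C299 → wrap carry → 0xC29A
  0xC29A + 0xDD45 = 0x19FDF → wrap carry → 0x9FE0
One's-complement sum = 0x9FE0.
Checksum = ~0x9FE0 & 0xFFFF = 0x601F.

601F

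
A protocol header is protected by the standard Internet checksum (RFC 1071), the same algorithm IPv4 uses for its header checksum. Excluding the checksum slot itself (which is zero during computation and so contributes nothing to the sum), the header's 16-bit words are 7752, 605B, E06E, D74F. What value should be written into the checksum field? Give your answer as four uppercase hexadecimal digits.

7093

One's-complement addition (fold any carry out of bit 15 back into bit 0):
  0x7752 + 0x605B = 0x0D7AD
  0xD7AD + 0xE06E = 0x1B81B → wrap carry → 0xB81C
  0xB81C + 0xD74F = 0x18F6B → wrap carry → 0x8F6C
One's-complement sum = 0x8F6C.
Checksum = ~0x8F6C & 0xFFFF = 0x7093.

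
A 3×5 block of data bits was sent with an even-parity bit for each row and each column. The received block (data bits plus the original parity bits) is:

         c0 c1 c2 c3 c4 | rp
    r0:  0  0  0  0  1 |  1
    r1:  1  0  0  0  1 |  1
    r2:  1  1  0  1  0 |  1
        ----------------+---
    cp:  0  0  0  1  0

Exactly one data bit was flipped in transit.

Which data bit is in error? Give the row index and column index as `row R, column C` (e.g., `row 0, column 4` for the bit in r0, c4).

row 1, column 1

Recompute each row's even parity and compare to rp:
  r0: data parity 1, sent rp 1 → ok
  r1: data parity 0, sent rp 1 → mismatch
  r2: data parity 1, sent rp 1 → ok
Recompute each column's even parity and compare to cp:
  c0: data parity 0, sent cp 0 → ok
  c1: data parity 1, sent cp 0 → mismatch
  c2: data parity 0, sent cp 0 → ok
  c3: data parity 1, sent cp 1 → ok
  c4: data parity 0, sent cp 0 → ok
Exactly one row (r1) and one column (c1) fail → the flipped bit is at their intersection.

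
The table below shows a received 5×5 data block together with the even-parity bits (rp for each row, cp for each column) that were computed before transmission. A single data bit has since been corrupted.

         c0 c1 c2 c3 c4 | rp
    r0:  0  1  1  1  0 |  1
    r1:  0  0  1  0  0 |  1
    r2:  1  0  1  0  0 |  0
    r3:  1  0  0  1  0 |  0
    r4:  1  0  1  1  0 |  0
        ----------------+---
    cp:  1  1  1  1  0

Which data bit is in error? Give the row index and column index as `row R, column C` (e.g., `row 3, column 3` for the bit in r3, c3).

row 4, column 2

Recompute each row's even parity and compare to rp:
  r0: data parity 1, sent rp 1 → ok
  r1: data parity 1, sent rp 1 → ok
  r2: data parity 0, sent rp 0 → ok
  r3: data parity 0, sent rp 0 → ok
  r4: data parity 1, sent rp 0 → mismatch
Recompute each column's even parity and compare to cp:
  c0: data parity 1, sent cp 1 → ok
  c1: data parity 1, sent cp 1 → ok
  c2: data parity 0, sent cp 1 → mismatch
  c3: data parity 1, sent cp 1 → ok
  c4: data parity 0, sent cp 0 → ok
Exactly one row (r4) and one column (c2) fail → the flipped bit is at their intersection.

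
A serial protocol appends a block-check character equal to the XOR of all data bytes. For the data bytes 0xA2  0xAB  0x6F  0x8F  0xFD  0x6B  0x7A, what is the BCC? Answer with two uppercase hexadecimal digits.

05

XOR the bytes together:
  start with 0xA2
  0xA2 ⊕ 0xAB = 0x09
  0x09 ⊕ 0x6F = 0x66
  0x66 ⊕ 0x8F = 0xE9
  0xE9 ⊕ 0xFD = 0x14
  0x14 ⊕ 0x6B = 0x7F
  0x7F ⊕ 0x7A = 0x05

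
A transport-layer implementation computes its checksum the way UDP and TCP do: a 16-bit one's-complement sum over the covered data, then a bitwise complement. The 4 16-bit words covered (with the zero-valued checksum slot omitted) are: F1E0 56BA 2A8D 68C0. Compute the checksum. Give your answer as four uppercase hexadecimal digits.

One's-complement addition (fold any carry out of bit 15 back into bit 0):
  0xF1E0 + 0x56BA = 0x1489A → wrap carry → 0x489B
  0x489B + 0x2A8D = 0x07328
  0x7328 + 0x68C0 = 0x0DBE8
One's-complement sum = 0xDBE8.
Checksum = ~0xDBE8 & 0xFFFF = 0x2417.

2417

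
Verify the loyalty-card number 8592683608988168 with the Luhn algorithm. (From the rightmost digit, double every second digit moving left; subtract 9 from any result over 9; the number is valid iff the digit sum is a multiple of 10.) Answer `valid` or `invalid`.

valid

From the right, keep odd positions and double even positions (subtract 9 from any doubled value over 9):
  doubled (positions 2,4,...): 3 7 9 0 6 3 9 7 → sum 44
  kept (positions 1,3,...): 8 1 8 8 6 8 2 5 → sum 46
Total = 90.
90 mod 10 = 0, so the number is valid.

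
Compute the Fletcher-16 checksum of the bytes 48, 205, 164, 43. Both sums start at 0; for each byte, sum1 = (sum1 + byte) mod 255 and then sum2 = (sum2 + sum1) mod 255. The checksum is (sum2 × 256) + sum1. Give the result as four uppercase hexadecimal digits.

9ECD

Running sums (mod 255):
  after byte 0 (48): sum1=48, sum2=48
  after byte 1 (205): sum1=253, sum2=46
  after byte 2 (164): sum1=162, sum2=208
  after byte 3 (43): sum1=205, sum2=158
Checksum = sum2·256 + sum1 = 158·256 + 205 = 40653 = 0x9ECD.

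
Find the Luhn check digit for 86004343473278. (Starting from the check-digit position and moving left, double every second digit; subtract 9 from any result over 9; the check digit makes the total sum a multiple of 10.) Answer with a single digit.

Partial digits right→left: 8 7 2 3 7 4 3 4 3 4 0 0 6 8
Double every second digit counting from the check-digit position (so the 1st, 3rd, 5th, ... of the partial from the right).
  doubled (with −9 where >9): 7 4 5 6 6 0 3 → sum 31
  kept as-is: 7 3 4 4 4 0 8 → sum 30
Total = 31 + 30 = 61.
Check digit = (10 − (61 mod 10)) mod 10 = 9.

9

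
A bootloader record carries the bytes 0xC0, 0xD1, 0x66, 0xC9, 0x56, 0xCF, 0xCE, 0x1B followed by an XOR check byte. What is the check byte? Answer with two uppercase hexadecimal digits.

XOR the bytes together:
  start with 0xC0
  0xC0 ⊕ 0xD1 = 0x11
  0x11 ⊕ 0x66 = 0x77
  0x77 ⊕ 0xC9 = 0xBE
  0xBE ⊕ 0x56 = 0xE8
  0xE8 ⊕ 0xCF = 0x27
  0x27 ⊕ 0xCE = 0xE9
  0xE9 ⊕ 0x1B = 0xF2

F2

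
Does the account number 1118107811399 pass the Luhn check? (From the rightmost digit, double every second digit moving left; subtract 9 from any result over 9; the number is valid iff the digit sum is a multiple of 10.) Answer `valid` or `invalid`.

valid

From the right, keep odd positions and double even positions (subtract 9 from any doubled value over 9):
  doubled (positions 2,4,...): 9 2 7 0 7 2 → sum 27
  kept (positions 1,3,...): 9 3 1 7 1 1 1 → sum 23
Total = 50.
50 mod 10 = 0, so the number is valid.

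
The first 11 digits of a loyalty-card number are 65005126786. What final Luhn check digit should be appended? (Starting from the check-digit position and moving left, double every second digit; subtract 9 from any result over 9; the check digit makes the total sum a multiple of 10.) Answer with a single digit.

Partial digits right→left: 6 8 7 6 2 1 5 0 0 5 6
Double every second digit counting from the check-digit position (so the 1st, 3rd, 5th, ... of the partial from the right).
  doubled (with −9 where >9): 3 5 4 1 0 3 → sum 16
  kept as-is: 8 6 1 0 5 → sum 20
Total = 16 + 20 = 36.
Check digit = (10 − (36 mod 10)) mod 10 = 4.

4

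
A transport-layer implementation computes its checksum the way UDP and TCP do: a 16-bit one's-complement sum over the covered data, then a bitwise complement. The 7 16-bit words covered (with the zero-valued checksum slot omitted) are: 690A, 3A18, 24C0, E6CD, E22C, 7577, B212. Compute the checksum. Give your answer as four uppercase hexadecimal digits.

4798

One's-complement addition (fold any carry out of bit 15 back into bit 0):
  0x690A + 0x3A18 = 0x0A322
  0xA322 + 0x24C0 = 0x0C7E2
  0xC7E2 + 0xE6CD = 0x1AEAF → wrap carry → 0xAEB0
  0xAEB0 + 0xE22C = 0x190DC → wrap carry → 0x90DD
  0x90DD + 0x7577 = 0x10654 → wrap carry → 0x0655
  0x0655 + 0xB212 = 0x0B867
One's-complement sum = 0xB867.
Checksum = ~0xB867 & 0xFFFF = 0x4798.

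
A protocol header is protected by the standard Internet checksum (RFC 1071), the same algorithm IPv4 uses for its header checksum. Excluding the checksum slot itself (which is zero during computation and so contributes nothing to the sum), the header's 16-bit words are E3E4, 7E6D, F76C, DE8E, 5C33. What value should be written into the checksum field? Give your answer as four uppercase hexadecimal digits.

6B7E

One's-complement addition (fold any carry out of bit 15 back into bit 0):
  0xE3E4 + 0x7E6D = 0x16251 → wrap carry → 0x6252
  0x6252 + 0xF76C = 0x159BE → wrap carry → 0x59BF
  0x59BF + 0xDE8E = 0x1384D → wrap carry → 0x384E
  0x384E + 0x5C33 = 0x09481
One's-complement sum = 0x9481.
Checksum = ~0x9481 & 0xFFFF = 0x6B7E.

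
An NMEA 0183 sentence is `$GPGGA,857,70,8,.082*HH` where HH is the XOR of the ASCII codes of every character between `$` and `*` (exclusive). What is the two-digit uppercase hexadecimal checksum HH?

XOR the ASCII codes of the payload characters:
  'G' = 0x47 → acc = 0x47
  'P' = 0x50 → acc = 0x17
  'G' = 0x47 → acc = 0x50
  'G' = 0x47 → acc = 0x17
  'A' = 0x41 → acc = 0x56
  ',' = 0x2C → acc = 0x7A
  '8' = 0x38 → acc = 0x42
  '5' = 0x35 → acc = 0x77
  '7' = 0x37 → acc = 0x40
  ',' = 0x2C → acc = 0x6C
  '7' = 0x37 → acc = 0x5B
  '0' = 0x30 → acc = 0x6B
  ',' = 0x2C → acc = 0x47
  '8' = 0x38 → acc = 0x7F
  ',' = 0x2C → acc = 0x53
  '.' = 0x2E → acc = 0x7D
  '0' = 0x30 → acc = 0x4D
  '8' = 0x38 → acc = 0x75
  '2' = 0x32 → acc = 0x47
Checksum = 0x47.

47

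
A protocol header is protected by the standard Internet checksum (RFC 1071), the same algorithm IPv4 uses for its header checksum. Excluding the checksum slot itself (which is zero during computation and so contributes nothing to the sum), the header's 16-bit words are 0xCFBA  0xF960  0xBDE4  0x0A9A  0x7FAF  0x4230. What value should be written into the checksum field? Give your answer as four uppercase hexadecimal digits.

AC85

One's-complement addition (fold any carry out of bit 15 back into bit 0):
  0xCFBA + 0xF960 = 0x1C91A → wrap carry → 0xC91B
  0xC91B + 0xBDE4 = 0x186FF → wrap carry → 0x8700
  0x8700 + 0x0A9A = 0x0919A
  0x919A + 0x7FAF = 0x11149 → wrap carry → 0x114A
  0x114A + 0x4230 = 0x0537A
One's-complement sum = 0x537A.
Checksum = ~0x537A & 0xFFFF = 0xAC85.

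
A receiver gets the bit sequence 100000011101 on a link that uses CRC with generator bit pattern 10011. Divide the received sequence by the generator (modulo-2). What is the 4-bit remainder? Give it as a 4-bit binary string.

0000

Modulo-2 division of 100000011101 by 10011:
  pos 0: 10000 XOR 10011 = 00011
  pos 3: 11001 XOR 10011 = 01010
  pos 4: 10101 XOR 10011 = 00110
  pos 6: 11010 XOR 10011 = 01001
  pos 7: 10011 XOR 10011 = 00000
Remainder = 0000 (zero — the frame passes the CRC check).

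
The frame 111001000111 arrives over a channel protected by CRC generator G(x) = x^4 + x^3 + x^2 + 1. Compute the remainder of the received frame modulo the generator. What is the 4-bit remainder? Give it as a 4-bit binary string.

1000

Modulo-2 division of 111001000111 by 11101:
  pos 0: 11100 XOR 11101 = 00001
  pos 4: 11000 XOR 11101 = 00101
  pos 6: 10111 XOR 11101 = 01010
  pos 7: 10101 XOR 11101 = 01000
Remainder = 1000 (nonzero — an error is detected).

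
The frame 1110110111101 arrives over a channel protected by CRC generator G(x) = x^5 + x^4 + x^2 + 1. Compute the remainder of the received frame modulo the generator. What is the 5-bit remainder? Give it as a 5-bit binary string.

00000

Modulo-2 division of 1110110111101 by 110101:
  pos 0: 111011 XOR 110101 = 001110
  pos 2: 111001 XOR 110101 = 001100
  pos 4: 110011 XOR 110101 = 000110
  pos 7: 110101 XOR 110101 = 000000
Remainder = 00000 (zero — the frame passes the CRC check).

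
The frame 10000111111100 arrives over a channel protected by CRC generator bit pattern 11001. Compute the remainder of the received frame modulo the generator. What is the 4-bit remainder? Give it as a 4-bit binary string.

Modulo-2 division of 10000111111100 by 11001:
  pos 0: 10000 XOR 11001 = 01001
  pos 1: 10011 XOR 11001 = 01010
  pos 2: 10101 XOR 11001 = 01100
  pos 3: 11001 XOR 11001 = 00000
  pos 8: 11110 XOR 11001 = 00111
Remainder = 1110 (nonzero — an error is detected).

1110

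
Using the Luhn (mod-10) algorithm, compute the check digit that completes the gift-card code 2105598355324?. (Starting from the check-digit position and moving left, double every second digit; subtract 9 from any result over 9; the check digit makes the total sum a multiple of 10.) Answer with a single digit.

8

Partial digits right→left: 4 2 3 5 5 3 8 9 5 5 0 1 2
Double every second digit counting from the check-digit position (so the 1st, 3rd, 5th, ... of the partial from the right).
  doubled (with −9 where >9): 8 6 1 7 1 0 4 → sum 27
  kept as-is: 2 5 3 9 5 1 → sum 25
Total = 27 + 25 = 52.
Check digit = (10 − (52 mod 10)) mod 10 = 8.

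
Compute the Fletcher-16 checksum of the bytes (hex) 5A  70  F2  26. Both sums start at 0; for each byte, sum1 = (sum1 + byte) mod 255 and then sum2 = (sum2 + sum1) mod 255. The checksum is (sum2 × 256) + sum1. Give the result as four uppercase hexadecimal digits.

C6E3

Running sums (mod 255):
  after byte 0 (5A): sum1=90, sum2=90
  after byte 1 (70): sum1=202, sum2=37
  after byte 2 (F2): sum1=189, sum2=226
  after byte 3 (26): sum1=227, sum2=198
Checksum = sum2·256 + sum1 = 198·256 + 227 = 50915 = 0xC6E3.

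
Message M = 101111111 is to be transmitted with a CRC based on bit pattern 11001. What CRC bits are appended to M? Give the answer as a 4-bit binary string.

Append 4 zeros: 1011111110000. Divide by 11001 (XOR where the leading bit is 1):
  pos 0: 10111 XOR 11001 = 01110
  pos 1: 11101 XOR 11001 = 00100
  pos 3: 10011 XOR 11001 = 01010
  pos 4: 10101 XOR 11001 = 01100
  pos 5: 11000 XOR 11001 = 00001
Remainder (last 4 bits) = 1000. This is the CRC / FCS.

1000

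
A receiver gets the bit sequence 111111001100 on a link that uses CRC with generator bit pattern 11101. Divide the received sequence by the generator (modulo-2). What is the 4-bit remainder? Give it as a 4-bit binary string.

Modulo-2 division of 111111001100 by 11101:
  pos 0: 11111 XOR 11101 = 00010
  pos 3: 10100 XOR 11101 = 01001
  pos 4: 10011 XOR 11101 = 01110
  pos 5: 11101 XOR 11101 = 00000
Remainder = 0000 (zero — the frame passes the CRC check).

0000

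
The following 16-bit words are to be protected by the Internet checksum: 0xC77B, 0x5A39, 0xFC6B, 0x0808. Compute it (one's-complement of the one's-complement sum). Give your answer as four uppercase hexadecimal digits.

One's-complement addition (fold any carry out of bit 15 back into bit 0):
  0xC77B + 0x5A39 = 0x121B4 → wrap carry → 0x21B5
  0x21B5 + 0xFC6B = 0x11E20 → wrap carry → 0x1E21
  0x1E21 + 0x0808 = 0x02629
One's-complement sum = 0x2629.
Checksum = ~0x2629 & 0xFFFF = 0xD9D6.

D9D6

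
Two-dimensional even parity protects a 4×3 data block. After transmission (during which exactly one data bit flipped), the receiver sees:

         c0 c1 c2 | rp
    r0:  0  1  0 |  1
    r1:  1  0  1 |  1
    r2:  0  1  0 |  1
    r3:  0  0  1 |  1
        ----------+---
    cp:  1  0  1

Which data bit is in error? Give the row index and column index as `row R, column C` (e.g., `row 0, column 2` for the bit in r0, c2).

Recompute each row's even parity and compare to rp:
  r0: data parity 1, sent rp 1 → ok
  r1: data parity 0, sent rp 1 → mismatch
  r2: data parity 1, sent rp 1 → ok
  r3: data parity 1, sent rp 1 → ok
Recompute each column's even parity and compare to cp:
  c0: data parity 1, sent cp 1 → ok
  c1: data parity 0, sent cp 0 → ok
  c2: data parity 0, sent cp 1 → mismatch
Exactly one row (r1) and one column (c2) fail → the flipped bit is at their intersection.

row 1, column 2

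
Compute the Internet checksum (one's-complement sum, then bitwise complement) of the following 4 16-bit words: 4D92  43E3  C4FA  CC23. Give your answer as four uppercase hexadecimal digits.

DD6B

One's-complement addition (fold any carry out of bit 15 back into bit 0):
  0x4D92 + 0x43E3 = 0x09175
  0x9175 + 0xC4FA = 0x1566F → wrap carry → 0x5670
  0x5670 + 0xCC23 = 0x12293 → wrap carry → 0x2294
One's-complement sum = 0x2294.
Checksum = ~0x2294 & 0xFFFF = 0xDD6B.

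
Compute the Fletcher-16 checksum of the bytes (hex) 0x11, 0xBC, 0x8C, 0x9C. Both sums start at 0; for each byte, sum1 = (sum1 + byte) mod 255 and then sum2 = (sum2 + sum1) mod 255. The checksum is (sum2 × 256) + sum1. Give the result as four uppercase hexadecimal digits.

30F6

Running sums (mod 255):
  after byte 0 (0x11): sum1=17, sum2=17
  after byte 1 (0xBC): sum1=205, sum2=222
  after byte 2 (0x8C): sum1=90, sum2=57
  after byte 3 (0x9C): sum1=246, sum2=48
Checksum = sum2·256 + sum1 = 48·256 + 246 = 12534 = 0x30F6.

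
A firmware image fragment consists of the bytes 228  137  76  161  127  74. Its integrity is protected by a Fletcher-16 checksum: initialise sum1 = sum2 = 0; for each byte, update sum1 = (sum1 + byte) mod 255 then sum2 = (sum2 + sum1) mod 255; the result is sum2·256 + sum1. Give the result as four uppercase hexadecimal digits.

Running sums (mod 255):
  after byte 0 (228): sum1=228, sum2=228
  after byte 1 (137): sum1=110, sum2=83
  after byte 2 (76): sum1=186, sum2=14
  after byte 3 (161): sum1=92, sum2=106
  after byte 4 (127): sum1=219, sum2=70
  after byte 5 (74): sum1=38, sum2=108
Checksum = sum2·256 + sum1 = 108·256 + 38 = 27686 = 0x6C26.

6C26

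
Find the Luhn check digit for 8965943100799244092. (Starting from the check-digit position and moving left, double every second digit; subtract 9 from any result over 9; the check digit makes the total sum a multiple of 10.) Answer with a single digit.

6

Partial digits right→left: 2 9 0 4 4 2 9 9 7 0 0 1 3 4 9 5 6 9 8
Double every second digit counting from the check-digit position (so the 1st, 3rd, 5th, ... of the partial from the right).
  doubled (with −9 where >9): 4 0 8 9 5 0 6 9 3 7 → sum 51
  kept as-is: 9 4 2 9 0 1 4 5 9 → sum 43
Total = 51 + 43 = 94.
Check digit = (10 − (94 mod 10)) mod 10 = 6.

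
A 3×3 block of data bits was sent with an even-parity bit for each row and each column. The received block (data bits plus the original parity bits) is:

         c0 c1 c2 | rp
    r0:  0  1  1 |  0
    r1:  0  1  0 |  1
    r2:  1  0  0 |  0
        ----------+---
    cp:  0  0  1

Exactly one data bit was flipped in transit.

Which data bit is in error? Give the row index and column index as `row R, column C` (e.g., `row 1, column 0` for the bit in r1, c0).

Recompute each row's even parity and compare to rp:
  r0: data parity 0, sent rp 0 → ok
  r1: data parity 1, sent rp 1 → ok
  r2: data parity 1, sent rp 0 → mismatch
Recompute each column's even parity and compare to cp:
  c0: data parity 1, sent cp 0 → mismatch
  c1: data parity 0, sent cp 0 → ok
  c2: data parity 1, sent cp 1 → ok
Exactly one row (r2) and one column (c0) fail → the flipped bit is at their intersection.

row 2, column 0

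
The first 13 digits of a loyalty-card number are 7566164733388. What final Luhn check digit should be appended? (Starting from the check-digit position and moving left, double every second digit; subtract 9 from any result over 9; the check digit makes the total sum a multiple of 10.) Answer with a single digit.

8

Partial digits right→left: 8 8 3 3 3 7 4 6 1 6 6 5 7
Double every second digit counting from the check-digit position (so the 1st, 3rd, 5th, ... of the partial from the right).
  doubled (with −9 where >9): 7 6 6 8 2 3 5 → sum 37
  kept as-is: 8 3 7 6 6 5 → sum 35
Total = 37 + 35 = 72.
Check digit = (10 − (72 mod 10)) mod 10 = 8.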